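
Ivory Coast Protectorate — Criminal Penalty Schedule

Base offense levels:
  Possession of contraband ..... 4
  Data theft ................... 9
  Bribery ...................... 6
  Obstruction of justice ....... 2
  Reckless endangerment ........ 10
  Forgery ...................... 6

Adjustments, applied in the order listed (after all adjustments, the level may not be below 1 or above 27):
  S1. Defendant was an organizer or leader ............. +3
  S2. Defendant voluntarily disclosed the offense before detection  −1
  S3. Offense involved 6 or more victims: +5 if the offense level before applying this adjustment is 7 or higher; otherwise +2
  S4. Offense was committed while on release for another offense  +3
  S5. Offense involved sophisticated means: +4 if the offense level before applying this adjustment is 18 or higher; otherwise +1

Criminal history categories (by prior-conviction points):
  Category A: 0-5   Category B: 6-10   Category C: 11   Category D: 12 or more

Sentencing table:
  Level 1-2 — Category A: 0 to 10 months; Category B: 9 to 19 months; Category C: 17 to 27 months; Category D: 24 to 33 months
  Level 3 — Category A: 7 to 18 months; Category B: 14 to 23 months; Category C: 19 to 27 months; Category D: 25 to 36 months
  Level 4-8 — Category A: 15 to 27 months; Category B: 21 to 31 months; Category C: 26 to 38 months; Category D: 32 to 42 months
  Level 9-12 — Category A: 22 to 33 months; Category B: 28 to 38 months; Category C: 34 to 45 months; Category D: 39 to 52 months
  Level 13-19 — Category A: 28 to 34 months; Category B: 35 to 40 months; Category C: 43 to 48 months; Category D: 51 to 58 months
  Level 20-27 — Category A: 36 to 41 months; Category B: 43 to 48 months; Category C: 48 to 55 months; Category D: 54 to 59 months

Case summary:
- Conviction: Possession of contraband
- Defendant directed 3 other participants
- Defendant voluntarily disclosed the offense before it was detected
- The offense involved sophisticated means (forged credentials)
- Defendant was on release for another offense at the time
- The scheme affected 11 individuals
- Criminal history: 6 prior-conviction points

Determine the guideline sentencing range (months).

Base offense level for possession of contraband: 4.
S1 applies: 4 + 3 = 7.
S2 applies: 7 − 1 = 6.
S3 applies (level before this adjustment is 6 < 7, so +2): 6 + 2 = 8.
S4 applies: 8 + 3 = 11.
S5 applies (level before this adjustment is 11 < 18, so +1): 11 + 1 = 12.
Final offense level: 12.
Criminal history: 6 prior points → Category B (6-10).
Level 12 falls in the 9-12 band.
Grid: Level 9-12 × Category B = 28-38 months.

28-38 months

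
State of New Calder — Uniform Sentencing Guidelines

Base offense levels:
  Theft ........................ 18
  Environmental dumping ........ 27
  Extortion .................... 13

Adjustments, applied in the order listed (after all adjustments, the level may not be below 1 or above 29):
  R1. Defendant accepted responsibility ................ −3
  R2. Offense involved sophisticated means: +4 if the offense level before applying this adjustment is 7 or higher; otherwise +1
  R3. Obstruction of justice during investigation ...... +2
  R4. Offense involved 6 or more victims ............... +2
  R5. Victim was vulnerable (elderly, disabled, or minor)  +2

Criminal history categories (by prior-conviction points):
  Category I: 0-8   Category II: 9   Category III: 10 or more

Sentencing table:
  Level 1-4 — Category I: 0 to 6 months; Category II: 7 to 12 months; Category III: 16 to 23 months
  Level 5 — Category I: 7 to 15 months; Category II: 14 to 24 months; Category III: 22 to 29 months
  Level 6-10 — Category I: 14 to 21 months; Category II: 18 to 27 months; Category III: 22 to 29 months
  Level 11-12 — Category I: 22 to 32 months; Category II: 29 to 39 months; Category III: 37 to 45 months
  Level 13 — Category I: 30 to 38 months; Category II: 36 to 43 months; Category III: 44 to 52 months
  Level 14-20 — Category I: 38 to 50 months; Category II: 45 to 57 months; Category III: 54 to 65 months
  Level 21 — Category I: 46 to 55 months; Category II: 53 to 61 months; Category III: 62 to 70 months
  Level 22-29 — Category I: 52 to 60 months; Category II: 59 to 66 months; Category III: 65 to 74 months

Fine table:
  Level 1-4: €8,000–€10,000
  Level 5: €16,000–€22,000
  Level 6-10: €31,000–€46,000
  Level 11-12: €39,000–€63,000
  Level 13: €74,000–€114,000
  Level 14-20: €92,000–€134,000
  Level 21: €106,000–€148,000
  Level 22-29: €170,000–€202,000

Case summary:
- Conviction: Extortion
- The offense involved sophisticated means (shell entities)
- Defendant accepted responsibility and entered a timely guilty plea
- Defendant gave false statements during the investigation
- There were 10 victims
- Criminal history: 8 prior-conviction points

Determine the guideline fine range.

€92,000–€134,000

Base offense level for extortion: 13.
R1 applies: 13 − 3 = 10.
R2 applies (level before this adjustment is 10 ≥ 7, so +4): 10 + 4 = 14.
R3 applies: 14 + 2 = 16.
R4 applies: 16 + 2 = 18.
Final offense level: 18.
Level 18 falls in the 14-20 band.
Fine table: Level 14-20 → €92,000–€134,000.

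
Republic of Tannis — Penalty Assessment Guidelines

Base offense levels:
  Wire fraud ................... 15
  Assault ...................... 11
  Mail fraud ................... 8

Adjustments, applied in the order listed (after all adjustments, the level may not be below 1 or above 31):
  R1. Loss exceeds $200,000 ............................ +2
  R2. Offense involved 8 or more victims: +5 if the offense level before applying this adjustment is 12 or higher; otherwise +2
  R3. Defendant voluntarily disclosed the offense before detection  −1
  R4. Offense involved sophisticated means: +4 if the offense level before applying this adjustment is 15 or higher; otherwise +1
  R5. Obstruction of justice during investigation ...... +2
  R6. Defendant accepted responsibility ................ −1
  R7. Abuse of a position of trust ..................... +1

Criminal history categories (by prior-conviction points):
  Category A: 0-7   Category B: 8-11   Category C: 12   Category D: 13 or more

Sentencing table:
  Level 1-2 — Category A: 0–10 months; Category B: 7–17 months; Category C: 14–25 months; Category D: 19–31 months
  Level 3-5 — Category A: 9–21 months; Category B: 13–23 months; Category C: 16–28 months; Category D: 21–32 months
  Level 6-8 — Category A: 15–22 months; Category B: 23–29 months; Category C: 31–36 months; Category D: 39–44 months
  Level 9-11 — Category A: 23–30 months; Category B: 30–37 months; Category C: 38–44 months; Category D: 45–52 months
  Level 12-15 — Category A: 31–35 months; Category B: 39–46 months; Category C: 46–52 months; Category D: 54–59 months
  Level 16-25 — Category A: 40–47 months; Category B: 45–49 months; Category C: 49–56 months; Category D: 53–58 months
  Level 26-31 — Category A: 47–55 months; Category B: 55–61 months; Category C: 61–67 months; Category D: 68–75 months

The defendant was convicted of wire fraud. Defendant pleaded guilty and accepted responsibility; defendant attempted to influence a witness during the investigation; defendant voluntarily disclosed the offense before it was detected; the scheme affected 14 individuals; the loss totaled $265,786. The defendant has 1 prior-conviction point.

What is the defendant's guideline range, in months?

Base offense level for wire fraud: 15.
R1 applies: 15 + 2 = 17.
R2 applies (level before this adjustment is 17 ≥ 12, so +5): 17 + 5 = 22.
R3 applies: 22 − 1 = 21.
R5 applies: 21 + 2 = 23.
R6 applies: 23 − 1 = 22.
R7 does not apply.
Final offense level: 22.
Criminal history: 1 prior point → Category A (0-7).
Level 22 falls in the 16-25 band.
Grid: Level 16-25 × Category A = 40-47 months.

40-47 months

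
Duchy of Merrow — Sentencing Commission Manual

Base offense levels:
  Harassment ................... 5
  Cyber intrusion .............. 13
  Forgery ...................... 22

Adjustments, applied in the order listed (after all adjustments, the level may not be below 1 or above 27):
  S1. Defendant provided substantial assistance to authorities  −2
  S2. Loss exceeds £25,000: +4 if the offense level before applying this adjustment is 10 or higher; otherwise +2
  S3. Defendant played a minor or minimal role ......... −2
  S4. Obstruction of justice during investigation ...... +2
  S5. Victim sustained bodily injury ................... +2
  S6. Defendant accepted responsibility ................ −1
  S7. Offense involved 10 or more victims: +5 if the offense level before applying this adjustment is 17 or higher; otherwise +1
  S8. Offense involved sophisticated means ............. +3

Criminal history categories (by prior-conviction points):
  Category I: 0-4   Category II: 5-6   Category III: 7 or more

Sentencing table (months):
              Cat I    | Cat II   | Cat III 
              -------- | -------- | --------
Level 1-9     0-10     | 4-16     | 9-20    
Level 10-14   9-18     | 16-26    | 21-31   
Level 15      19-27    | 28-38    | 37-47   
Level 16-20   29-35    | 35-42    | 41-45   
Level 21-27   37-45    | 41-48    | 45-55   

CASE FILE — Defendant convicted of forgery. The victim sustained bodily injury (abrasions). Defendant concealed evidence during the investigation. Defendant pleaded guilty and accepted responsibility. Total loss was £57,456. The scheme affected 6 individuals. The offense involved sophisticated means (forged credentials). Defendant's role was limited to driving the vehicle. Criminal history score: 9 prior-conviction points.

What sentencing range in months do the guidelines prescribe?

Base offense level for forgery: 22.
S1 does not apply.
S2 applies (level before this adjustment is 22 ≥ 10, so +4): 22 + 4 = 26.
S3 applies: 26 − 2 = 24.
S4 applies: 24 + 2 = 26.
S5 applies: 26 + 2 = 28.
S6 applies: 28 − 1 = 27.
S7 does not apply.
S8 applies: 27 + 3 = 30.
Level 30 exceeds the maximum of 27; capped at 27.
Final offense level: 27.
Criminal history: 9 prior points → Category III (7+).
Level 27 falls in the 21-27 band.
Grid: Level 21-27 × Category III = 45-55 months.

45-55 months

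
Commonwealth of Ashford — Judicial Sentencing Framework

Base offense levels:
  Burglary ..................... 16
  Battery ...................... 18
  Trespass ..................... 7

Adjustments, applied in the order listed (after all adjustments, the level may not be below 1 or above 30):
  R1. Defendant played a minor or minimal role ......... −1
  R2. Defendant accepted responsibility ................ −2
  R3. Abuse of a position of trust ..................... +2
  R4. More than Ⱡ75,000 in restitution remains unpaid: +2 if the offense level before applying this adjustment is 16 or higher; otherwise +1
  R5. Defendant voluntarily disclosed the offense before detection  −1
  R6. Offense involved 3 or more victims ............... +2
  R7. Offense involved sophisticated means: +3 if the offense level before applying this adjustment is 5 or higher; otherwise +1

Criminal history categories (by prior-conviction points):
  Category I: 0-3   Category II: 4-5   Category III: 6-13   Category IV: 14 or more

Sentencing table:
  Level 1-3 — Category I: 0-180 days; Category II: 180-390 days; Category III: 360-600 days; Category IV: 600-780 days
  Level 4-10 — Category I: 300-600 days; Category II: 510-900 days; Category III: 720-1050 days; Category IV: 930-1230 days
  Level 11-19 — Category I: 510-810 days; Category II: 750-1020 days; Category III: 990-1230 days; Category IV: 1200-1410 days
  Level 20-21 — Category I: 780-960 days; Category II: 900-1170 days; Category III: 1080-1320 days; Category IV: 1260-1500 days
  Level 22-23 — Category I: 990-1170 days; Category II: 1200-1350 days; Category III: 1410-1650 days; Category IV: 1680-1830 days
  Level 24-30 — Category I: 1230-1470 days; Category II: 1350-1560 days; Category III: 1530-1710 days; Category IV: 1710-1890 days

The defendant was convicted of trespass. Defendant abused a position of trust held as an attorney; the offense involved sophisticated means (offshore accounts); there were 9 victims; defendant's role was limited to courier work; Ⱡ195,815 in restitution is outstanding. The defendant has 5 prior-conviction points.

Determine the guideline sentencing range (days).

Base offense level for trespass: 7.
R1 applies: 7 − 1 = 6.
R3 applies: 6 + 2 = 8.
R4 applies (level before this adjustment is 8 < 16, so +1): 8 + 1 = 9.
R5 does not apply.
R6 applies: 9 + 2 = 11.
R7 applies (level before this adjustment is 11 ≥ 5, so +3): 11 + 3 = 14.
Final offense level: 14.
Criminal history: 5 prior points → Category II (4-5).
Level 14 falls in the 11-19 band.
Grid: Level 11-19 × Category II = 750-1020 days.

750-1020 days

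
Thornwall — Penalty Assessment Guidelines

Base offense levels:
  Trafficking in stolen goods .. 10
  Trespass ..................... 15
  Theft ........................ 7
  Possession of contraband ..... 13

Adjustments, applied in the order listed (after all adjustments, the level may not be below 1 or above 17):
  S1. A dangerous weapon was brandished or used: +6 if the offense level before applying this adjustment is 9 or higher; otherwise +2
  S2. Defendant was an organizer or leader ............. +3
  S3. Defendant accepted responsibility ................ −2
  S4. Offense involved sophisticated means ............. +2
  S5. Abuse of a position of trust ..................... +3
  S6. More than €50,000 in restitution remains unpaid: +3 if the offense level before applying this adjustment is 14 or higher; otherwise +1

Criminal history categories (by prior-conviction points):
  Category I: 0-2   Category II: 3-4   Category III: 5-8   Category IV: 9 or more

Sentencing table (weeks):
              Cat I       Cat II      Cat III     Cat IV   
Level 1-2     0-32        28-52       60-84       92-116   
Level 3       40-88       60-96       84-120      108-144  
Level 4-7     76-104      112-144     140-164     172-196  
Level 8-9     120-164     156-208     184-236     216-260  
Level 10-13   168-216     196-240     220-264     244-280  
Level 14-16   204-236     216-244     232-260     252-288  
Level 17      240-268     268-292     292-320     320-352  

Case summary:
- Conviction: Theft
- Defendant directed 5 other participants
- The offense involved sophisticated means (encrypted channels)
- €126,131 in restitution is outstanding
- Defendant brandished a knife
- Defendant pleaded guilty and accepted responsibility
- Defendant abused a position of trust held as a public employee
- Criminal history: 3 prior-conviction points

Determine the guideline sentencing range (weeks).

Base offense level for theft: 7.
S1 applies (level before this adjustment is 7 < 9, so +2): 7 + 2 = 9.
S2 applies: 9 + 3 = 12.
S3 applies: 12 − 2 = 10.
S4 applies: 10 + 2 = 12.
S5 applies: 12 + 3 = 15.
S6 applies (level before this adjustment is 15 ≥ 14, so +3): 15 + 3 = 18.
Level 18 exceeds the maximum of 17; capped at 17.
Final offense level: 17.
Criminal history: 3 prior points → Category II (3-4).
Level 17 falls in the 17 band.
Grid: Level 17 × Category II = 268-292 weeks.

268-292 weeks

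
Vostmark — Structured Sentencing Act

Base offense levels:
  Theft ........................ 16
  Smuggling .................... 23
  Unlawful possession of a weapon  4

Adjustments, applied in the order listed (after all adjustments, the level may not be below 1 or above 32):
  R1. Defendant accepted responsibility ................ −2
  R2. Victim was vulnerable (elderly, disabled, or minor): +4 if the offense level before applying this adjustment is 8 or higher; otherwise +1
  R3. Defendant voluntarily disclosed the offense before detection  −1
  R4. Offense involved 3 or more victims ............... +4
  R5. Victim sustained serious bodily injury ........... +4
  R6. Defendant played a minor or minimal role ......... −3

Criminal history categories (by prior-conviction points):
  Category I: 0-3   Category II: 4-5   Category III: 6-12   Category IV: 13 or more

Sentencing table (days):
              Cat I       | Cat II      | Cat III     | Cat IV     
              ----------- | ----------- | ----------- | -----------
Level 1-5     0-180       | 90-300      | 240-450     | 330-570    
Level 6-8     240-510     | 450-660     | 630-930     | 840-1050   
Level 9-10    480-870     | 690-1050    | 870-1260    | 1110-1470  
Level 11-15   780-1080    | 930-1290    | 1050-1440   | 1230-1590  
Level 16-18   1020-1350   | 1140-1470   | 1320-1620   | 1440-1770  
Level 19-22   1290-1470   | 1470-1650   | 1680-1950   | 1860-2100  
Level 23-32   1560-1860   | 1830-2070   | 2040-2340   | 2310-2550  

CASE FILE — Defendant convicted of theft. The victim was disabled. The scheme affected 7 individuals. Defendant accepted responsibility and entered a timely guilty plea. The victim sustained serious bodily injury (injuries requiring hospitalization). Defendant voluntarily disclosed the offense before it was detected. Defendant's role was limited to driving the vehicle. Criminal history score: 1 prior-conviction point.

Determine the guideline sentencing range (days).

1290-1470 days

Base offense level for theft: 16.
R1 applies: 16 − 2 = 14.
R2 applies (level before this adjustment is 14 ≥ 8, so +4): 14 + 4 = 18.
R3 applies: 18 − 1 = 17.
R4 applies: 17 + 4 = 21.
R5 applies: 21 + 4 = 25.
R6 applies: 25 − 3 = 22.
Final offense level: 22.
Criminal history: 1 prior point → Category I (0-3).
Level 22 falls in the 19-22 band.
Grid: Level 19-22 × Category I = 1290-1470 days.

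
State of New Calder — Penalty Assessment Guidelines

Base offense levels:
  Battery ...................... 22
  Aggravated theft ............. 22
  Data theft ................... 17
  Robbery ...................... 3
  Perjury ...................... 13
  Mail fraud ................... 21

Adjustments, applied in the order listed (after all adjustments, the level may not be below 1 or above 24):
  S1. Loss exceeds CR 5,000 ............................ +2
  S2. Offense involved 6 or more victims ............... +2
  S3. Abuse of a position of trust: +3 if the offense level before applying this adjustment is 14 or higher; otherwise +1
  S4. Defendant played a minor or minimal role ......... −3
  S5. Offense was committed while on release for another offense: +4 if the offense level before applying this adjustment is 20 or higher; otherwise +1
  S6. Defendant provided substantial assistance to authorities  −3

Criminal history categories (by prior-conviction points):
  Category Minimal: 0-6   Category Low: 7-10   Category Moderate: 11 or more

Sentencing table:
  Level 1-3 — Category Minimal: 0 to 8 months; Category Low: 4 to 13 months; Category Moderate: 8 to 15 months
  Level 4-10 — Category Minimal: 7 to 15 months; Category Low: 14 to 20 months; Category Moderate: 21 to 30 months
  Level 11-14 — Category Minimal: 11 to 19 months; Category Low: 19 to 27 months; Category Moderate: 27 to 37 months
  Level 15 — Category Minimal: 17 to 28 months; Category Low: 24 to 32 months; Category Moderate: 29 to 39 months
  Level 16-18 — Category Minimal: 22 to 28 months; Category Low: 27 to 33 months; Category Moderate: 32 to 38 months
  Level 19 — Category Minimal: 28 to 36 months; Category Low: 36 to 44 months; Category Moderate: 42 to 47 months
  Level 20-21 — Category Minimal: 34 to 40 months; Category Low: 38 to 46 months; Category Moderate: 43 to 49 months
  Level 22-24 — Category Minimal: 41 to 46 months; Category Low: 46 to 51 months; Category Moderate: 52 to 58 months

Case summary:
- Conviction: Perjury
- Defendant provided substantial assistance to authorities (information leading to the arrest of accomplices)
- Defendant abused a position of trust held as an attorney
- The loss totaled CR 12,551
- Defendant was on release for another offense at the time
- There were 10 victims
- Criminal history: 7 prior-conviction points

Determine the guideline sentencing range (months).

Base offense level for perjury: 13.
S1 applies: 13 + 2 = 15.
S2 applies: 15 + 2 = 17.
S3 applies (level before this adjustment is 17 ≥ 14, so +3): 17 + 3 = 20.
S4 does not apply.
S5 applies (level before this adjustment is 20 ≥ 20, so +4): 20 + 4 = 24.
S6 applies: 24 − 3 = 21.
Final offense level: 21.
Criminal history: 7 prior points → Category Low (7-10).
Level 21 falls in the 20-21 band.
Grid: Level 20-21 × Category Low = 38-46 months.

38-46 months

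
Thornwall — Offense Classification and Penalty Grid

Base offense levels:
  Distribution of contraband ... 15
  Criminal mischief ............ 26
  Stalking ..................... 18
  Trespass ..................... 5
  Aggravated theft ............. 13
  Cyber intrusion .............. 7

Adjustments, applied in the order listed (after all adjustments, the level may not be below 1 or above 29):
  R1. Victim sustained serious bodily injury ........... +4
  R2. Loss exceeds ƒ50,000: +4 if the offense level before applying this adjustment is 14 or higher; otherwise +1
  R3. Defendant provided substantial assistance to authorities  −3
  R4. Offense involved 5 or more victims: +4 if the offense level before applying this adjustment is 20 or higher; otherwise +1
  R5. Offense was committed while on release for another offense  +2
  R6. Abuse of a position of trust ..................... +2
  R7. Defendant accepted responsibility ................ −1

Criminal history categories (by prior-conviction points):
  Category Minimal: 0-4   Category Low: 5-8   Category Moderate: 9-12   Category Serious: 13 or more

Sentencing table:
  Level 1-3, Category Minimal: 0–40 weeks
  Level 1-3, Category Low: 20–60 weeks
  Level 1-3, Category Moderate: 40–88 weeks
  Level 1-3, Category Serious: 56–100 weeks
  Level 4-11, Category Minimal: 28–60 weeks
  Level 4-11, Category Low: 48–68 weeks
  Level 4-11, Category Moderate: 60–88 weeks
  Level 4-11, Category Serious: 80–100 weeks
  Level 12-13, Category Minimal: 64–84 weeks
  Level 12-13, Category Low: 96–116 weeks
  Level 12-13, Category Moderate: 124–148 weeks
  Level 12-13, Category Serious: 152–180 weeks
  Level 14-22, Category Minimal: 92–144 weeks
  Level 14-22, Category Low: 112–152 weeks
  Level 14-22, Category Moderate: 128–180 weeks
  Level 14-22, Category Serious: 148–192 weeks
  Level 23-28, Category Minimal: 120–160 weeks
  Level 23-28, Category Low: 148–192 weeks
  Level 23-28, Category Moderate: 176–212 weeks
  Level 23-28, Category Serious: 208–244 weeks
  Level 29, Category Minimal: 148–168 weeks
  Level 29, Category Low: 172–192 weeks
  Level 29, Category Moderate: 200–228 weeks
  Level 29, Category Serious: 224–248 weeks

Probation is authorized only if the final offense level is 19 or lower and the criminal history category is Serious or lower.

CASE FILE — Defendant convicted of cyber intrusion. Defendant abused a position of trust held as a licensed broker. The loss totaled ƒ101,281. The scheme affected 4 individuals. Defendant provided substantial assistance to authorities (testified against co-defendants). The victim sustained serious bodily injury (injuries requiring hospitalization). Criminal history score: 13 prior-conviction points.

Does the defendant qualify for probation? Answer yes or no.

Yes

Base offense level for cyber intrusion: 7.
R1 applies: 7 + 4 = 11.
R2 applies (level before this adjustment is 11 < 14, so +1): 11 + 1 = 12.
R3 applies: 12 − 3 = 9.
R4 does not apply.
R5 does not apply.
R6 applies: 9 + 2 = 11.
R7 does not apply.
Final offense level: 11.
Criminal history: 13 prior points → Category Serious (13+).
Level 11 falls in the 4-11 band.
Grid: Level 4-11 × Category Serious = 80-100 weeks.
Probation check: level 11 ≤ 19 and category Serious ≤ Serious → eligible.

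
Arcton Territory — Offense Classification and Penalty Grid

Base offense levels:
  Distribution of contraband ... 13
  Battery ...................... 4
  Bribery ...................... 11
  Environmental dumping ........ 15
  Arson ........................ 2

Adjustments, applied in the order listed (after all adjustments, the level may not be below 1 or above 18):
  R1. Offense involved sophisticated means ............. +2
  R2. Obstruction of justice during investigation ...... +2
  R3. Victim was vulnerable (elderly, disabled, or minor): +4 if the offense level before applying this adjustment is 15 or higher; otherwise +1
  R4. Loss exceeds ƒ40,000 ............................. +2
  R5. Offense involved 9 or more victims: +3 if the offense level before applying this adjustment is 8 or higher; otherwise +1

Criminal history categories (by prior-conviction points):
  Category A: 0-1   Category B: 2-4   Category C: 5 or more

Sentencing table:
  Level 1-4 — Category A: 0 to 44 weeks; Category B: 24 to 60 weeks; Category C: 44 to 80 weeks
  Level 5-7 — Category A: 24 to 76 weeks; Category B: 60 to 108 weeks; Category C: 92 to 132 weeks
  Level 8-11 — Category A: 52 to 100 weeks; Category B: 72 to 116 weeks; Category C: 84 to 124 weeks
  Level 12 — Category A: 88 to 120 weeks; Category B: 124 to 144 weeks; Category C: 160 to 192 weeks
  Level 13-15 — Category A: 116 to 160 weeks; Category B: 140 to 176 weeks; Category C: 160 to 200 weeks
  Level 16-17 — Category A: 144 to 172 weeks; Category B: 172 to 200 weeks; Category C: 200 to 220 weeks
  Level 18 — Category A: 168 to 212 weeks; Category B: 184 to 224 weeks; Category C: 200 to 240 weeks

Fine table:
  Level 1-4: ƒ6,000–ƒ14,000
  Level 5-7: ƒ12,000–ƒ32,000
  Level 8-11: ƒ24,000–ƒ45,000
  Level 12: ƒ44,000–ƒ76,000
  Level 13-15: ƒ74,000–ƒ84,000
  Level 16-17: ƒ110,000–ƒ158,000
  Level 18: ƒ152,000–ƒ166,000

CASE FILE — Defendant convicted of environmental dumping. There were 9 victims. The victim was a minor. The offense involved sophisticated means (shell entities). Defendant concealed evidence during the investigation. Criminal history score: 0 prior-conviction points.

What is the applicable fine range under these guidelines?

Base offense level for environmental dumping: 15.
R1 applies: 15 + 2 = 17.
R2 applies: 17 + 2 = 19.
R3 applies (level before this adjustment is 19 ≥ 15, so +4): 19 + 4 = 23.
R5 applies (level before this adjustment is 23 ≥ 8, so +3): 23 + 3 = 26.
Level 26 exceeds the maximum of 18; capped at 18.
Final offense level: 18.
Level 18 falls in the 18 band.
Fine table: Level 18 → ƒ152,000–ƒ166,000.

ƒ152,000–ƒ166,000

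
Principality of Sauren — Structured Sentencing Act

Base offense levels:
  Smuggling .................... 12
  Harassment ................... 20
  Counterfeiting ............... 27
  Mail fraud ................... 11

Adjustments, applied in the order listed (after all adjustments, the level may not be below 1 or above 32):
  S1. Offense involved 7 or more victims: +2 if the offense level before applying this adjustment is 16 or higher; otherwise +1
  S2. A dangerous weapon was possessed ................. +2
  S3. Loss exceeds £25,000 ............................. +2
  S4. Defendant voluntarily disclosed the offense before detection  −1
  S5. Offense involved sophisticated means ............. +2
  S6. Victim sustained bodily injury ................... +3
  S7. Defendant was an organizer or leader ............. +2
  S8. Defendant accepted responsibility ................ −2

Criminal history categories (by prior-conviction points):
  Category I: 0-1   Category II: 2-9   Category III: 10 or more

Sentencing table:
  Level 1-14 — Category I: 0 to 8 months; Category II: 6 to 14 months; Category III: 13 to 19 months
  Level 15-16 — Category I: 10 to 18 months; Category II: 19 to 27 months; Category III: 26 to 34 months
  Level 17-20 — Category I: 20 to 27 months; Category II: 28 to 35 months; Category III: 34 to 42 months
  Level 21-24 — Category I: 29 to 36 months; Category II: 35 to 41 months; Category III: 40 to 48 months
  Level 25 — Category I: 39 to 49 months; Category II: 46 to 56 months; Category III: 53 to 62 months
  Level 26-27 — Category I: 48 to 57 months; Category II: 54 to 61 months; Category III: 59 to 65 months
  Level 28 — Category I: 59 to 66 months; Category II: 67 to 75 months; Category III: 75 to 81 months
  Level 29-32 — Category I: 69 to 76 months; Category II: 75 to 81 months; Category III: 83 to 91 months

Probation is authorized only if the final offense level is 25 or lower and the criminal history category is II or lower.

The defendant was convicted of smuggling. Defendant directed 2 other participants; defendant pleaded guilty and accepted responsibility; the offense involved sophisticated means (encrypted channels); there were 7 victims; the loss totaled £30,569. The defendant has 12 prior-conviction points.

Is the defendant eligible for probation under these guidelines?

No

Base offense level for smuggling: 12.
S1 applies (level before this adjustment is 12 < 16, so +1): 12 + 1 = 13.
S3 applies: 13 + 2 = 15.
S5 applies: 15 + 2 = 17.
S7 applies: 17 + 2 = 19.
S8 applies: 19 − 2 = 17.
Final offense level: 17.
Criminal history: 12 prior points → Category III (10+).
Level 17 falls in the 17-20 band.
Grid: Level 17-20 × Category III = 34-42 months.
Probation check: level 17 ≤ 25 and category III > II → not eligible.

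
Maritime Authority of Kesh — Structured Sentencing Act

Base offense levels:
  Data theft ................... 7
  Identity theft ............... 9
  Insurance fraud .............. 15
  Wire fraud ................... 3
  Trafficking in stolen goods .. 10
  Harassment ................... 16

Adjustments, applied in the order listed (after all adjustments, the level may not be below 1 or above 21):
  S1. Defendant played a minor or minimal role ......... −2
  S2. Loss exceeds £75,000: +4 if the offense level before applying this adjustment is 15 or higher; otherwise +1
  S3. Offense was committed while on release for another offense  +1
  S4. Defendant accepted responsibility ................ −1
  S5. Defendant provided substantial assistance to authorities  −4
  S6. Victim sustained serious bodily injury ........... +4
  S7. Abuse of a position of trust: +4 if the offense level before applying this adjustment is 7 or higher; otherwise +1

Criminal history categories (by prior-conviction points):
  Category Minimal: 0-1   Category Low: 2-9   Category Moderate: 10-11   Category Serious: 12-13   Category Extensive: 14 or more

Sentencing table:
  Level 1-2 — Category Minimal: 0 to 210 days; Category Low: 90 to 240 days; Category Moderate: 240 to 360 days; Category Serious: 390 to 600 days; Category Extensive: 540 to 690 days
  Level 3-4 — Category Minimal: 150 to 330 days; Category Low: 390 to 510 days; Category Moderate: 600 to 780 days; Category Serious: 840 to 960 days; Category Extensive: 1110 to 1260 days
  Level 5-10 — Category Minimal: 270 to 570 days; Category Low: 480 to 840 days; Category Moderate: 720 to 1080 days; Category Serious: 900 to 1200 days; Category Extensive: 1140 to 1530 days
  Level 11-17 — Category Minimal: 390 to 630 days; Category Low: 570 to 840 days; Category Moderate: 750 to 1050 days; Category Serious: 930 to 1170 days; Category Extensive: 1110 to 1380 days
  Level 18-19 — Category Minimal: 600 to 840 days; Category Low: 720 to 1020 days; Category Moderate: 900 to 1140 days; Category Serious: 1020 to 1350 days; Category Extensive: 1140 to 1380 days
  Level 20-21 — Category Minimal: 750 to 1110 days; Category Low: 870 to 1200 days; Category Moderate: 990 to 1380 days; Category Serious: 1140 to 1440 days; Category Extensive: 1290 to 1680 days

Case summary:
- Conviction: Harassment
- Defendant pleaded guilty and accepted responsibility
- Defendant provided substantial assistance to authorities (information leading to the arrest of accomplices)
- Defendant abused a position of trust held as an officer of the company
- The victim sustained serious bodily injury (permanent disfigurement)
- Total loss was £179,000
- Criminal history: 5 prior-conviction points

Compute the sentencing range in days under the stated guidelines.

870-1200 days

Base offense level for harassment: 16.
S2 applies (level before this adjustment is 16 ≥ 15, so +4): 16 + 4 = 20.
S4 applies: 20 − 1 = 19.
S5 applies: 19 − 4 = 15.
S6 applies: 15 + 4 = 19.
S7 applies (level before this adjustment is 19 ≥ 7, so +4): 19 + 4 = 23.
Level 23 exceeds the maximum of 21; capped at 21.
Final offense level: 21.
Criminal history: 5 prior points → Category Low (2-9).
Level 21 falls in the 20-21 band.
Grid: Level 20-21 × Category Low = 870-1200 days.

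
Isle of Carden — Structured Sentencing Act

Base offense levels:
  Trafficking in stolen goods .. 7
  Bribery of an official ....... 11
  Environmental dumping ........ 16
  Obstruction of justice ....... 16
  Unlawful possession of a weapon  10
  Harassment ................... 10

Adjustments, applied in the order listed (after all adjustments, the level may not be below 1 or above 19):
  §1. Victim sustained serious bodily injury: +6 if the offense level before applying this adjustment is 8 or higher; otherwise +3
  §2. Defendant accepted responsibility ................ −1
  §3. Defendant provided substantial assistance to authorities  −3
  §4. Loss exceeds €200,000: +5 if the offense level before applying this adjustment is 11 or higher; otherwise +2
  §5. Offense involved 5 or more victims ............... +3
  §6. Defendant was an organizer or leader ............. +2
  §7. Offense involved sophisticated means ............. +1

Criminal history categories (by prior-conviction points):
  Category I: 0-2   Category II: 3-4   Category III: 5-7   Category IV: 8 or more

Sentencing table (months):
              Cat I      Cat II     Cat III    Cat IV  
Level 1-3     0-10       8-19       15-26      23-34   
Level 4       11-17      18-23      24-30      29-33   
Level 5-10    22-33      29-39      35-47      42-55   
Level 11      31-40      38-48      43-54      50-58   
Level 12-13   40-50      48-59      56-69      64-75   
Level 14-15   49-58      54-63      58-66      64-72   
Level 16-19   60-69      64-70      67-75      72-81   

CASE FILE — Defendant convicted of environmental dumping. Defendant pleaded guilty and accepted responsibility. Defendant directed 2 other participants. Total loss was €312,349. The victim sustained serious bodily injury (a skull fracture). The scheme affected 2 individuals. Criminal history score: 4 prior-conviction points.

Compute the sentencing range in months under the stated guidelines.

64-70 months

Base offense level for environmental dumping: 16.
§1 applies (level before this adjustment is 16 ≥ 8, so +6): 16 + 6 = 22.
§2 applies: 22 − 1 = 21.
§4 applies (level before this adjustment is 21 ≥ 11, so +5): 21 + 5 = 26.
§6 applies: 26 + 2 = 28.
Level 28 exceeds the maximum of 19; capped at 19.
Final offense level: 19.
Criminal history: 4 prior points → Category II (3-4).
Level 19 falls in the 16-19 band.
Grid: Level 16-19 × Category II = 64-70 months.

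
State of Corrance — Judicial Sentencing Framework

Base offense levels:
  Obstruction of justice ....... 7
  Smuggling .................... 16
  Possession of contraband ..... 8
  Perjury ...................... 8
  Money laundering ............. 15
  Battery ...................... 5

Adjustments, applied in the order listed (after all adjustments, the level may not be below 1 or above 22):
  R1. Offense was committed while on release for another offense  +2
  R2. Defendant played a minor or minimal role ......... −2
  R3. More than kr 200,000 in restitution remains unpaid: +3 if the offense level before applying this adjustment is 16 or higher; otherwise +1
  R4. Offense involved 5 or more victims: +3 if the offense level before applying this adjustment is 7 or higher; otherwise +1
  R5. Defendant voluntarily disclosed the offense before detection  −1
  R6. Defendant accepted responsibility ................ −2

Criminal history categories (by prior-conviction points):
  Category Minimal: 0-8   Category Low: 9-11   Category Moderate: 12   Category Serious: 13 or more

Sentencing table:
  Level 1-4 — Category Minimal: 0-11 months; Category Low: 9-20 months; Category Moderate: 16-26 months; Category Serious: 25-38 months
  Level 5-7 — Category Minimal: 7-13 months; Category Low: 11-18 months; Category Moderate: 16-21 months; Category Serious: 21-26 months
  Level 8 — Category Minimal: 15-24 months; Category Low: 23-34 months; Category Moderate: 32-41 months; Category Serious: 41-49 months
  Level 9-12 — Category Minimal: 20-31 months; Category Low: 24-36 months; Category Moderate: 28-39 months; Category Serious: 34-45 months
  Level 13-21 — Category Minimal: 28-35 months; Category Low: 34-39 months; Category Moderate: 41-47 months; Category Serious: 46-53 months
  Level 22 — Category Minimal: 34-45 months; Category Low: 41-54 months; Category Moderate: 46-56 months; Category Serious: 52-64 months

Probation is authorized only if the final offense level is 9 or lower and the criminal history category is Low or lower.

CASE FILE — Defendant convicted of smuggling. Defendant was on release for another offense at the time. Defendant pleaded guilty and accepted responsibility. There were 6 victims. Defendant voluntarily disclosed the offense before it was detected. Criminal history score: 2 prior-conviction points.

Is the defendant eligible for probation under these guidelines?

No

Base offense level for smuggling: 16.
R1 applies: 16 + 2 = 18.
R3 does not apply.
R4 applies (level before this adjustment is 18 ≥ 7, so +3): 18 + 3 = 21.
R5 applies: 21 − 1 = 20.
R6 applies: 20 − 2 = 18.
Final offense level: 18.
Criminal history: 2 prior points → Category Minimal (0-8).
Level 18 falls in the 13-21 band.
Grid: Level 13-21 × Category Minimal = 28-35 months.
Probation check: level 18 > 9 and category Minimal ≤ Low → not eligible.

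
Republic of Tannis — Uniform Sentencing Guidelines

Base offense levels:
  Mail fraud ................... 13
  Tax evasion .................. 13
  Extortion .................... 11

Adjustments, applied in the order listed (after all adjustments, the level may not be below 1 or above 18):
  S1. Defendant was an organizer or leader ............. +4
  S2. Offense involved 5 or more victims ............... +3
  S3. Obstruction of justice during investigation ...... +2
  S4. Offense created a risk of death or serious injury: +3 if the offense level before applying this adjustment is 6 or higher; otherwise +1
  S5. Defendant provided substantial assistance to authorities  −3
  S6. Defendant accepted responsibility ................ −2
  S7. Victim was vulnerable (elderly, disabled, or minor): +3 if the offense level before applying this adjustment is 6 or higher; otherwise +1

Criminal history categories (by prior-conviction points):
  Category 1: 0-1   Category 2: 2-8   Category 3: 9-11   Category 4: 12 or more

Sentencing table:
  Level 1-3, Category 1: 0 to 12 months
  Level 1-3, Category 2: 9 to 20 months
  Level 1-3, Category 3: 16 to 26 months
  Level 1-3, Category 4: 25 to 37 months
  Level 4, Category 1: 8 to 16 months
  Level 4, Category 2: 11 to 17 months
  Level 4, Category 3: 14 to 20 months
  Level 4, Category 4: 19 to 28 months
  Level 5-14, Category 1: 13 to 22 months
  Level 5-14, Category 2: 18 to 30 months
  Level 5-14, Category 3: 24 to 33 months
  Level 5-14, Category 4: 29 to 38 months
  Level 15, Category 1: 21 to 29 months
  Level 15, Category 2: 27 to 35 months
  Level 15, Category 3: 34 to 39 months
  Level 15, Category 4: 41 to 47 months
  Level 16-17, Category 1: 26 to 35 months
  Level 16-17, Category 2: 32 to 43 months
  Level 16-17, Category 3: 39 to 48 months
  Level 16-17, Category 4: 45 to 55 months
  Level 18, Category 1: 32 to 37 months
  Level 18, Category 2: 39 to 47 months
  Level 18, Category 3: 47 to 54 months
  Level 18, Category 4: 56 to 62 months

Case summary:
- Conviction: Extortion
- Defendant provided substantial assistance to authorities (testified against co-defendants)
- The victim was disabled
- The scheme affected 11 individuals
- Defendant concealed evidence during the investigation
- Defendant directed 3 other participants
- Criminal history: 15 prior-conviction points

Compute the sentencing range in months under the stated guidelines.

Base offense level for extortion: 11.
S1 applies: 11 + 4 = 15.
S2 applies: 15 + 3 = 18.
S3 applies: 18 + 2 = 20.
S5 applies: 20 − 3 = 17.
S6 does not apply.
S7 applies (level before this adjustment is 17 ≥ 6, so +3): 17 + 3 = 20.
Level 20 exceeds the maximum of 18; capped at 18.
Final offense level: 18.
Criminal history: 15 prior points → Category 4 (12+).
Level 18 falls in the 18 band.
Grid: Level 18 × Category 4 = 56-62 months.

56-62 months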